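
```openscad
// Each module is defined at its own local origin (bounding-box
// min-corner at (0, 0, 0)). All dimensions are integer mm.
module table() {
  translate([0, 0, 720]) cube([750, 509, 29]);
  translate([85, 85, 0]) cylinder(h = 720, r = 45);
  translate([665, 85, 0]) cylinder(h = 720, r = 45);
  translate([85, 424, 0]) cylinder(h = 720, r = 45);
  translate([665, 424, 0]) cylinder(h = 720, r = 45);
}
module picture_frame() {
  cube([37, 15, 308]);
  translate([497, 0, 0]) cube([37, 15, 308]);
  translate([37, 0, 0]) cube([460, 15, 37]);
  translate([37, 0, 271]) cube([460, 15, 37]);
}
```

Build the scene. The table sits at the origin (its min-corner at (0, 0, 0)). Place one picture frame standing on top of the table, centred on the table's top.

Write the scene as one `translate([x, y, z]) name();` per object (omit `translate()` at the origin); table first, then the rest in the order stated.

table();
translate([108, 247, 749]) picture_frame();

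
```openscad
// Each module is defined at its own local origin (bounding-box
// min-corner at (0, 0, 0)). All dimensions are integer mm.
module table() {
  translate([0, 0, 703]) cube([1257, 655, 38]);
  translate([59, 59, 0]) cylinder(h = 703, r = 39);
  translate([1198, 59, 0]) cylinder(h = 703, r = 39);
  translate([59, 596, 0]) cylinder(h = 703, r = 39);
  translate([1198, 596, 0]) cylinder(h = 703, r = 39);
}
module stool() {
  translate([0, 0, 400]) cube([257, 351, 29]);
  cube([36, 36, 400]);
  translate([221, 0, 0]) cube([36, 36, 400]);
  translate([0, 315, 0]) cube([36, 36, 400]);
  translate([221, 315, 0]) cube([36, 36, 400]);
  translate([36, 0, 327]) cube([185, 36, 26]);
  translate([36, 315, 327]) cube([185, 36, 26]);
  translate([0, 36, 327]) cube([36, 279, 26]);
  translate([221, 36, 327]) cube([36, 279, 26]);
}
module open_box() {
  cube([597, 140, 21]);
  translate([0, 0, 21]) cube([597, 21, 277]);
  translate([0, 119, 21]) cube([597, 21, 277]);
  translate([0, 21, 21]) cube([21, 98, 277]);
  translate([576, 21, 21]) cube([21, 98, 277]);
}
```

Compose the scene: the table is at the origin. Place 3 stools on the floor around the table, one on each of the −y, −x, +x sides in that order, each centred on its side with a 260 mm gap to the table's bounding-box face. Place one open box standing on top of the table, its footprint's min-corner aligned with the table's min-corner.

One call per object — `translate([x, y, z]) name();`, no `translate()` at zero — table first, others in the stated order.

table();
translate([500, -611, 0]) stool();
translate([-517, 152, 0]) stool();
translate([1517, 152, 0]) stool();
translate([0, 0, 741]) open_box();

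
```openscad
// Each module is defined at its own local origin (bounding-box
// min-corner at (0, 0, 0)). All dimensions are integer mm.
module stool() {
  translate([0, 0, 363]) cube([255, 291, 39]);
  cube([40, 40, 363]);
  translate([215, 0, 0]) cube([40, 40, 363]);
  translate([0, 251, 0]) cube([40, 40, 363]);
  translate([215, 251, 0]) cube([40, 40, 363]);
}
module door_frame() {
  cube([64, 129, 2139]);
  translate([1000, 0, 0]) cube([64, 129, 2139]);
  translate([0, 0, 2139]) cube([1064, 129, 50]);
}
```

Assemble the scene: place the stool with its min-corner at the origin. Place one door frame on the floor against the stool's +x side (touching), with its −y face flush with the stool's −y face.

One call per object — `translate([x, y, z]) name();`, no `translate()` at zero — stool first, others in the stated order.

stool();
translate([255, 0, 0]) door_frame();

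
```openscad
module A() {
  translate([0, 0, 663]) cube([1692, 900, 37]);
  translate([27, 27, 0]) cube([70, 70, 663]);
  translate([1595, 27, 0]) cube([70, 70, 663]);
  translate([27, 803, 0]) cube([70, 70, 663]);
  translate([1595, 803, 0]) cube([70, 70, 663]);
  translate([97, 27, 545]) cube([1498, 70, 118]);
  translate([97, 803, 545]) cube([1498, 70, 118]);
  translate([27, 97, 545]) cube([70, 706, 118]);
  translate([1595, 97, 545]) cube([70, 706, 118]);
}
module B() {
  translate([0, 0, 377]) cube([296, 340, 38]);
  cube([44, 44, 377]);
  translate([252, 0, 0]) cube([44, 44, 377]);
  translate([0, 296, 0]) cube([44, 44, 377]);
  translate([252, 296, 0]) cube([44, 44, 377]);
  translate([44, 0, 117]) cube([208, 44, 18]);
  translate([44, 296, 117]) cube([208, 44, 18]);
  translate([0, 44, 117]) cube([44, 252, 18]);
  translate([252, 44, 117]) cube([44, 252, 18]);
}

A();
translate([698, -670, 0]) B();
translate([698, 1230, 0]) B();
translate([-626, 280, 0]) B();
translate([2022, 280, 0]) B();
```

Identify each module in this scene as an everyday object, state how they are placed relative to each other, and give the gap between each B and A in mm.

A is a table. B is a stool. Four stools sit around the table at the −y, +y, −x, +x sides. The gap between each stool and the table is 330 mm.

Each stool's nearest face is 330 mm from the table's bounding box.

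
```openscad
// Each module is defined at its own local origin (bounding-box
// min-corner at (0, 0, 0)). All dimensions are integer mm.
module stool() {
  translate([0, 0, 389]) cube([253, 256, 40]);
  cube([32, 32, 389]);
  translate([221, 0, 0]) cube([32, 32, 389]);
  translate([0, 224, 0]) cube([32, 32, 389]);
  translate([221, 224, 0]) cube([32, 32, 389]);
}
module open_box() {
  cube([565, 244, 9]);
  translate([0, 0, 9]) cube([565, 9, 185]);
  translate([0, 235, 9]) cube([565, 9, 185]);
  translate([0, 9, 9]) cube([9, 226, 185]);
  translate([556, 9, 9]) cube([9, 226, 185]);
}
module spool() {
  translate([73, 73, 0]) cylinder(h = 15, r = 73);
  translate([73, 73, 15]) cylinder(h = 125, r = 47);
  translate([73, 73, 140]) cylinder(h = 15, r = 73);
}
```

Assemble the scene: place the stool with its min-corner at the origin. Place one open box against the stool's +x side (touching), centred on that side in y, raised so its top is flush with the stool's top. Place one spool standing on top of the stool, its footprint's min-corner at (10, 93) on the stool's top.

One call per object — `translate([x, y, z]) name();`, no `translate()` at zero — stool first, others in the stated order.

stool();
translate([253, 6, 235]) open_box();
translate([10, 93, 429]) spool();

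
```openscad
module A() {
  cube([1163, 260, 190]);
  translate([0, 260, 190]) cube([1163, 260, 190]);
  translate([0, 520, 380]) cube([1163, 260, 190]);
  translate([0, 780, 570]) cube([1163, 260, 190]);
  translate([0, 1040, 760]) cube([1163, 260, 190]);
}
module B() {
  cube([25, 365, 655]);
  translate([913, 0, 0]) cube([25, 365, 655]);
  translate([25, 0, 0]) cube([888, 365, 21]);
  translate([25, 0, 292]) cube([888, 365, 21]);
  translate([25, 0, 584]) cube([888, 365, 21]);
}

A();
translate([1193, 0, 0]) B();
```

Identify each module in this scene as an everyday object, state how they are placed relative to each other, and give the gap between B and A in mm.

A is a staircase. B is a bookshelf. The bookshelf is on the floor beside the staircase on its +x side. The gap between the bookshelf and the staircase is 30 mm.

The bookshelf's nearest face is 30 mm from the staircase's +x face.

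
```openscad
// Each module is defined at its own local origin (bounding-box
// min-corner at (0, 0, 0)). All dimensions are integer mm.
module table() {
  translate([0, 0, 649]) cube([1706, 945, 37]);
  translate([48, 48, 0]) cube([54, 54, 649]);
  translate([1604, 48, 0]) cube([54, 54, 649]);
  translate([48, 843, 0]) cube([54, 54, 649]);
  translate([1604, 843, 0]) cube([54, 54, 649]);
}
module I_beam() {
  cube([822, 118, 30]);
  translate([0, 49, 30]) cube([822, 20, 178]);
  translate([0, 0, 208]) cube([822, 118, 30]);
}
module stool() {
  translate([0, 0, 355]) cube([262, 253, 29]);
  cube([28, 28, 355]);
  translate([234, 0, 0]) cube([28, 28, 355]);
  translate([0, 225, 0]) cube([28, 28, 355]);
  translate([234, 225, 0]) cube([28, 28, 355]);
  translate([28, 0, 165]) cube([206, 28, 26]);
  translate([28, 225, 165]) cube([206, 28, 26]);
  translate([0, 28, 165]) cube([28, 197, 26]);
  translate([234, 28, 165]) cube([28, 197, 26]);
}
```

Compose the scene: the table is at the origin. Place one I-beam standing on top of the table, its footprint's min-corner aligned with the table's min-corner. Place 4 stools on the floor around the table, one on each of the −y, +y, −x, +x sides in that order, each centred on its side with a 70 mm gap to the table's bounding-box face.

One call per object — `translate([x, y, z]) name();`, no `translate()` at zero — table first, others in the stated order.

table();
translate([0, 0, 686]) I_beam();
translate([722, -323, 0]) stool();
translate([722, 1015, 0]) stool();
translate([-332, 346, 0]) stool();
translate([1776, 346, 0]) stool();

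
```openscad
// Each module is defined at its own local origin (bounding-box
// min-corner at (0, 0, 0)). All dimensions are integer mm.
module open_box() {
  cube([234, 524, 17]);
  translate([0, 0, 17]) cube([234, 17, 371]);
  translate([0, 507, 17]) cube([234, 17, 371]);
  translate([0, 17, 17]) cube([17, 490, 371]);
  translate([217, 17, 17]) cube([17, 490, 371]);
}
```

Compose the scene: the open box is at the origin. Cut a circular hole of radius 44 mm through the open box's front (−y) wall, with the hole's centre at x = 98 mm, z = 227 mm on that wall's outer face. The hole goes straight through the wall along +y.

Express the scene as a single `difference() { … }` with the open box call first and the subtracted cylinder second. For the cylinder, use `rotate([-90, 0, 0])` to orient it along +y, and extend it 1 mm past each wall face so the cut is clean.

difference() {
  open_box();
  translate([98, -1, 227]) rotate([-90, 0, 0]) cylinder(h = 19, r = 44);
}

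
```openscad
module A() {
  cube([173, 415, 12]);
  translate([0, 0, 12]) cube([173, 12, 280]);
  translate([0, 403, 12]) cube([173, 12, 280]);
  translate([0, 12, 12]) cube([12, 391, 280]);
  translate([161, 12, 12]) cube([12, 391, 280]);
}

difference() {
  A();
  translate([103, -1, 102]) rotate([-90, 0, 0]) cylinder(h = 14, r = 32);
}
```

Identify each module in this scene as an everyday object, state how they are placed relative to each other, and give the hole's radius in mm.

A is an open box. The open box has a circular hole through its front wall. The hole's radius is 32 mm.

The subtracted cylinder has r = 32 mm.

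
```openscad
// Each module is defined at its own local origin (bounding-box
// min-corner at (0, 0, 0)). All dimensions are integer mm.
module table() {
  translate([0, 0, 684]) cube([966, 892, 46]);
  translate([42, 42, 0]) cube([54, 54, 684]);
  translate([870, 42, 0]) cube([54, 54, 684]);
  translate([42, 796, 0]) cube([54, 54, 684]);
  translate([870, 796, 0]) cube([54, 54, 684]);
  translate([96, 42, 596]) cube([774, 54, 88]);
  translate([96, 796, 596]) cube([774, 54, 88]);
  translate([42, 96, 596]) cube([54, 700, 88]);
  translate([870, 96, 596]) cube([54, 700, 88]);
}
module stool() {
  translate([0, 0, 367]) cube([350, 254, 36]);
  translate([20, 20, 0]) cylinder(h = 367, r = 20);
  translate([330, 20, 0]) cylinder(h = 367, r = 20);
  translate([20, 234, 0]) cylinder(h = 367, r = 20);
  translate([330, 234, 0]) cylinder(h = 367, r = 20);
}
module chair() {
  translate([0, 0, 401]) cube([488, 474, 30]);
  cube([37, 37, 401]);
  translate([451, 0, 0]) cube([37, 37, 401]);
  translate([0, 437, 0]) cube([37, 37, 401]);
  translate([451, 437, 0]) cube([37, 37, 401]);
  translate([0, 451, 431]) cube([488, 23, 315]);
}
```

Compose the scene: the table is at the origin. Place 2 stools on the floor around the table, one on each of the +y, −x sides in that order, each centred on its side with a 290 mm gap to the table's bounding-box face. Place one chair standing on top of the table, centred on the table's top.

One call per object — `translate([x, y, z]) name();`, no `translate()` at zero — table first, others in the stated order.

table();
translate([308, 1182, 0]) stool();
translate([-640, 319, 0]) stool();
translate([239, 209, 730]) chair();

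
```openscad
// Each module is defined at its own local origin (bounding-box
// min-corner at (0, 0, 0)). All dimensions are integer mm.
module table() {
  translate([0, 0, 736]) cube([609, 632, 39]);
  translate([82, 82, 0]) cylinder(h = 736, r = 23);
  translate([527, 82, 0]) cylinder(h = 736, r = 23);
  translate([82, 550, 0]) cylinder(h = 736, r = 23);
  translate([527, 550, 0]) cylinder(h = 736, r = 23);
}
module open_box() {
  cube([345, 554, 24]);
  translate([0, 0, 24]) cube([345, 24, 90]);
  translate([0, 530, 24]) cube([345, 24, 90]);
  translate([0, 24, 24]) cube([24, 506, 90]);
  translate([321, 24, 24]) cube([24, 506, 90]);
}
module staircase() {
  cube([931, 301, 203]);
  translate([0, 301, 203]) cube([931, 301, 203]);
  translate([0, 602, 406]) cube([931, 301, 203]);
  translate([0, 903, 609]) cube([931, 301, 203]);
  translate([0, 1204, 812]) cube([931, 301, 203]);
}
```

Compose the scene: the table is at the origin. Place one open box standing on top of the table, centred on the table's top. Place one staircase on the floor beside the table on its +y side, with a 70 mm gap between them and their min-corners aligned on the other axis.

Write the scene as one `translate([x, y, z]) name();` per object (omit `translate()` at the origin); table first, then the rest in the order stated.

table();
translate([132, 39, 775]) open_box();
translate([0, 702, 0]) staircase();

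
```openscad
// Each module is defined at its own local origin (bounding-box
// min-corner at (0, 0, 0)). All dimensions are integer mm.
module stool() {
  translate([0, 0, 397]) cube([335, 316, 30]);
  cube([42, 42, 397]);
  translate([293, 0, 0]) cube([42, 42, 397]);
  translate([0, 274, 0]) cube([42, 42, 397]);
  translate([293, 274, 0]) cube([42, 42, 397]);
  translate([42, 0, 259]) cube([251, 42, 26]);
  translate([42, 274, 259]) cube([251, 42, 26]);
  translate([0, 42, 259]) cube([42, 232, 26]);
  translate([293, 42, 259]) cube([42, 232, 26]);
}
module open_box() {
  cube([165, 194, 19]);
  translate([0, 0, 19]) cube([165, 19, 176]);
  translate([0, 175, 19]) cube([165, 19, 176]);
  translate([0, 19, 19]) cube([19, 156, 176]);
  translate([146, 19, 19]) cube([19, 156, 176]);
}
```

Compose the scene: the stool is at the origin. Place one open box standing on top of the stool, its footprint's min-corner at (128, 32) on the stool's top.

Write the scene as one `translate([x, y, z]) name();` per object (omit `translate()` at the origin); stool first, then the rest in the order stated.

stool();
translate([128, 32, 427]) open_box();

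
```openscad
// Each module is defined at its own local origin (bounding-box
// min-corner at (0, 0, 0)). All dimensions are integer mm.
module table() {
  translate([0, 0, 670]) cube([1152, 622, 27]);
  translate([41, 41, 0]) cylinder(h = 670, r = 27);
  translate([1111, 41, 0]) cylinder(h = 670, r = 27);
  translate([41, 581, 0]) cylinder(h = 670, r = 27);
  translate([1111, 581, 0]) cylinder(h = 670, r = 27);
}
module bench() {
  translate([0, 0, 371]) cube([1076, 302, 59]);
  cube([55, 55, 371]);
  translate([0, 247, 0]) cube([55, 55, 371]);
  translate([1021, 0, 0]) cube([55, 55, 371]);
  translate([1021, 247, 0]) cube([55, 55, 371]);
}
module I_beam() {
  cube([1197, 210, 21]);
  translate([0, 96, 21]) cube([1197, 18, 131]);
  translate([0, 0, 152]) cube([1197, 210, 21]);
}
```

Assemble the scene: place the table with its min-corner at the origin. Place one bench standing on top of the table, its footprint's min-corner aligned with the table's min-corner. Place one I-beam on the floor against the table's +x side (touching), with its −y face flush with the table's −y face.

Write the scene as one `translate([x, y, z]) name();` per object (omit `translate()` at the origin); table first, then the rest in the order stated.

table();
translate([0, 0, 697]) bench();
translate([1152, 0, 0]) I_beam();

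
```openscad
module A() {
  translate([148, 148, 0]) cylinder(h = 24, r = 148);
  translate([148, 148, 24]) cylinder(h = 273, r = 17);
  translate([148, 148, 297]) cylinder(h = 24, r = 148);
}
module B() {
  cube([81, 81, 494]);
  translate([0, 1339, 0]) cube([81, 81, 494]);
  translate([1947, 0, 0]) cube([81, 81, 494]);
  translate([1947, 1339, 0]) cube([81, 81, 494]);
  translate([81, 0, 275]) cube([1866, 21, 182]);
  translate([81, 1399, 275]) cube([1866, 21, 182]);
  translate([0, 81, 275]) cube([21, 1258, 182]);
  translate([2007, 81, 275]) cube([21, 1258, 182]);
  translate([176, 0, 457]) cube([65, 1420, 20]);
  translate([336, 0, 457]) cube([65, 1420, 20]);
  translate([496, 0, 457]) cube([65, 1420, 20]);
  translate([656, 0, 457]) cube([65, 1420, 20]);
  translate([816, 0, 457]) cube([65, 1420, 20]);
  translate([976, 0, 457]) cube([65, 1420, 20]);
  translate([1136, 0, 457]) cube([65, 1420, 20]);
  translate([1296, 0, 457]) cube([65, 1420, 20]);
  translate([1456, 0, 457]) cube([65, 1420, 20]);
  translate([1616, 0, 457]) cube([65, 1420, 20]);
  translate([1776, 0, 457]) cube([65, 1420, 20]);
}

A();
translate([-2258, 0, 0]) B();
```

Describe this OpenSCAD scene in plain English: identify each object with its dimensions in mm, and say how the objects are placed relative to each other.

A is a spool: two coaxial disc flanges of radius 148 mm and thickness 24 mm, joined by a core cylinder of radius 17 mm and height 273 mm. The lower flange rests on z = 0 and the three cylinders share a vertical axis.

B is a bed frame 2028 mm long (x) by 1420 mm wide (y). Four 81×81 mm corner posts, 494 mm tall, at the corners of the footprint. Four rails of 21 mm thickness and 182 mm height run between adjacent posts with their undersides at z = 275 mm, their outer faces flush with the outside of the frame (the two x-running rails run between the posts' inner faces; the two y-running rails run between the posts' inner faces). 11 slats, each 65 mm wide (x) and 20 mm thick, lie across the top of the two x-running rails, running the full 1420 mm width of the frame in y; the slats are evenly spaced along x between the inner faces of the end posts with equal gaps (rounded down to the nearest mm) at the −x end and between each pair — any rounding remainder accumulates at the +x end.

The bed frame is on the floor beside the spool on its −x side.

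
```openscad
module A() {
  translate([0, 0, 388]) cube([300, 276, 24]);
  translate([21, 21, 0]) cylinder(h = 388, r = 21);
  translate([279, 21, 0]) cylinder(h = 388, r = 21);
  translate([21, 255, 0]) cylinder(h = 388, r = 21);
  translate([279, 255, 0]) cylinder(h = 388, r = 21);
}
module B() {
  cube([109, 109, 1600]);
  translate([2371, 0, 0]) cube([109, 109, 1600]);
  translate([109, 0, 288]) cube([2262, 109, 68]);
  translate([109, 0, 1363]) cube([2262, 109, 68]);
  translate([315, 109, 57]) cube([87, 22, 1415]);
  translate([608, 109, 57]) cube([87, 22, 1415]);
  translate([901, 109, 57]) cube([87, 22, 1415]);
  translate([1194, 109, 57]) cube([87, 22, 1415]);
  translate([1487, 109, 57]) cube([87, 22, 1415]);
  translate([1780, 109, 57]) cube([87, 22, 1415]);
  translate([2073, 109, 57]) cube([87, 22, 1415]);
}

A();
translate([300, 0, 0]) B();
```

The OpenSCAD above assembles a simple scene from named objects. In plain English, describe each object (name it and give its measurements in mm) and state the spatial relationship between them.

A is a four-legged stool. The seat is 300×276 mm, 24 mm thick, top at z = 412 mm. It stands on four round legs, each 42 mm in diameter, from z = 0 to the seat underside, each leg's axis is inset half a diameter from the nearest pair of seat edges (so the leg's bounding box is flush with the corner).

B is a fence section. Two 109×109 mm posts, 1600 mm tall, stand on the floor with a clear span of 2262 mm between their inner faces. Two horizontal rails of 109×68 mm section span the gap between the posts with their undersides at z = 288 mm and z = 1363 mm, flush with the posts' −y face. 7 pickets, each 87 mm wide, 22 mm thick and 1415 mm tall, are fixed to the +y face of the rails with their bottoms at z = 57 mm, evenly spaced across the span with equal gaps (rounded down to the nearest mm) at the −x end and between each pair — any rounding remainder accumulates at the +x end.

The fence section is against the stool's +x side, with their −y faces flush.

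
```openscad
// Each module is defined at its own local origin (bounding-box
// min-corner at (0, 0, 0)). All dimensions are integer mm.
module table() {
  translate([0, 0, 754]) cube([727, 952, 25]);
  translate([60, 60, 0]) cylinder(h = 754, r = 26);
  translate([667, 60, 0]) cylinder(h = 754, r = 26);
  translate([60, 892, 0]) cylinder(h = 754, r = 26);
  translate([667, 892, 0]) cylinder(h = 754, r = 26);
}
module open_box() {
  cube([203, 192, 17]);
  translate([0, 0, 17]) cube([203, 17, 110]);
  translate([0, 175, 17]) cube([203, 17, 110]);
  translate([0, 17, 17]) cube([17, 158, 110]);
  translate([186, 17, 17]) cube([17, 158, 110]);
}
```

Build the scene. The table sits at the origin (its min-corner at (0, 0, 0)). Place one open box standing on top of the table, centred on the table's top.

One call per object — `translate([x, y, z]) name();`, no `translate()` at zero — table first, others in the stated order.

table();
translate([262, 380, 779]) open_box();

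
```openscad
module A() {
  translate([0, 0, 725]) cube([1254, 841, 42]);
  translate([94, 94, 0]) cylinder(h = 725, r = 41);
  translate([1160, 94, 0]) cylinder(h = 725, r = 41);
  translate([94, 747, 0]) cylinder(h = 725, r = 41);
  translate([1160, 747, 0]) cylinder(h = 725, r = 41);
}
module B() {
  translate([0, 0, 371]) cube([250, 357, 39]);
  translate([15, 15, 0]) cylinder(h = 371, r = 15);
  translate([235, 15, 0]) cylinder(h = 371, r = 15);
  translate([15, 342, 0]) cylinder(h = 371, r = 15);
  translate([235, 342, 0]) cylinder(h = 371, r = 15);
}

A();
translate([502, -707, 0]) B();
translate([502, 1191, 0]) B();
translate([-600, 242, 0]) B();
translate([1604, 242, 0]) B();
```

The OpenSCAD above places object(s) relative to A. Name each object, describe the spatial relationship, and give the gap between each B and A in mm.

Each stool's nearest face is 350 mm from the table's bounding box.

A is a table. B is a stool. Four stools sit around the table at the −y, +y, −x, +x sides. The gap between each stool and the table is 350 mm.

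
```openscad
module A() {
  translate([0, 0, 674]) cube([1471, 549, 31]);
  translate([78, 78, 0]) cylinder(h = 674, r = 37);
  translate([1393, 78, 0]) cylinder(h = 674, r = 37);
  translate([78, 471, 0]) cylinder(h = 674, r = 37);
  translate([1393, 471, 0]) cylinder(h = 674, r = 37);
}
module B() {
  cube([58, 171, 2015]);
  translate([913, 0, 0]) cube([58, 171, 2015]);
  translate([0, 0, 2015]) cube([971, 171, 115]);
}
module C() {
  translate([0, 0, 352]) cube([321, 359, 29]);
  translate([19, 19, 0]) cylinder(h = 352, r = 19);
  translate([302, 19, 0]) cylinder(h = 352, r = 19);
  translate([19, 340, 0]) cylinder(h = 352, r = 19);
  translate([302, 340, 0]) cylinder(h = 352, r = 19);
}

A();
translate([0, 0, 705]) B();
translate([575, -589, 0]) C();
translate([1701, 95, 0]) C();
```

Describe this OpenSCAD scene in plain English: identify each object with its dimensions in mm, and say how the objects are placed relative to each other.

A is a table with a 1471×549 mm rectangular top, 31 mm thick, top surface at z = 705 mm, supported by four round legs of 74 mm diameter, each leg's bounding box inset 41 mm from the nearest pair of top edges, running from the floor.

B is a door frame. The clear opening is 855 mm wide and 2015 mm high. Two 58 mm wide jambs, 171 mm deep, stand either side of the opening from the floor to the top of the opening. A 115 mm thick head sits across the top of both jambs, spanning the full outside width of the frame.

C is a four-legged stool. The seat is a 321×359×29 mm slab whose top surface is at z = 381 mm; four round legs, each 38 mm in diameter, run from the floor (z = 0) to the underside of the seat, each leg's axis is inset half a diameter from the nearest pair of seat edges (so the leg's bounding box is flush with the corner).

The door frame is on top of the table. Two stools sit around the table at the −y, +x sides.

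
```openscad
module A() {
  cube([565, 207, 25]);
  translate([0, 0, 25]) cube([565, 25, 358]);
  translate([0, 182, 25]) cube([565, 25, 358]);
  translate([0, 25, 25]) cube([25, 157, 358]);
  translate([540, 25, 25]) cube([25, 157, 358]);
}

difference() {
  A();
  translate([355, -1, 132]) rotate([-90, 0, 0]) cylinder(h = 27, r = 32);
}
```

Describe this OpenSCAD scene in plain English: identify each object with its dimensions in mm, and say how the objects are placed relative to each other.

A is an open-topped rectangular box: outside dimensions 565×207×383 mm, with a uniform wall and base thickness of 25 mm. The base is a full 565×207 slab on the floor; four walls sit on top of the base. The front and back walls (the −y and +y sides) span the full width; the two side walls fit between them.

The open box has a circular hole of radius 32 mm through its front wall, centred at (x = 355, z = 132).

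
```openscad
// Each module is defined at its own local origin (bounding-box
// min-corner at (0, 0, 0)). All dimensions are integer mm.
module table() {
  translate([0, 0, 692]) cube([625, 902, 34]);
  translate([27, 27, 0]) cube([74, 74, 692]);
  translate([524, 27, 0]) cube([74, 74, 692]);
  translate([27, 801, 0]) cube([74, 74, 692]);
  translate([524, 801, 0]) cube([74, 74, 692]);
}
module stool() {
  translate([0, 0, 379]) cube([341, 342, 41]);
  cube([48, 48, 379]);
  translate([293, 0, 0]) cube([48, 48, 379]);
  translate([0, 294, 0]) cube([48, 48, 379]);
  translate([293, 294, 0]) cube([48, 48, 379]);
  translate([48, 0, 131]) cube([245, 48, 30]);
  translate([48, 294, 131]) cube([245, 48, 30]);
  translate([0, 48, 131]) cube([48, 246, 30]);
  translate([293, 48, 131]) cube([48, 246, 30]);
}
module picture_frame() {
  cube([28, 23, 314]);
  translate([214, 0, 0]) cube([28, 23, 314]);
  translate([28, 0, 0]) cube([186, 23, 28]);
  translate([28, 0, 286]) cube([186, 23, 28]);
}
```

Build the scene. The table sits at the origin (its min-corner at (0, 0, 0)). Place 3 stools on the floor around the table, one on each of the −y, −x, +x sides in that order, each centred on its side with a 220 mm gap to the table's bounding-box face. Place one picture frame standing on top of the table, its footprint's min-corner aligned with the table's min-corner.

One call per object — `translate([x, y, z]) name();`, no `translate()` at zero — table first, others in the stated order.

table();
translate([142, -562, 0]) stool();
translate([-561, 280, 0]) stool();
translate([845, 280, 0]) stool();
translate([0, 0, 726]) picture_frame();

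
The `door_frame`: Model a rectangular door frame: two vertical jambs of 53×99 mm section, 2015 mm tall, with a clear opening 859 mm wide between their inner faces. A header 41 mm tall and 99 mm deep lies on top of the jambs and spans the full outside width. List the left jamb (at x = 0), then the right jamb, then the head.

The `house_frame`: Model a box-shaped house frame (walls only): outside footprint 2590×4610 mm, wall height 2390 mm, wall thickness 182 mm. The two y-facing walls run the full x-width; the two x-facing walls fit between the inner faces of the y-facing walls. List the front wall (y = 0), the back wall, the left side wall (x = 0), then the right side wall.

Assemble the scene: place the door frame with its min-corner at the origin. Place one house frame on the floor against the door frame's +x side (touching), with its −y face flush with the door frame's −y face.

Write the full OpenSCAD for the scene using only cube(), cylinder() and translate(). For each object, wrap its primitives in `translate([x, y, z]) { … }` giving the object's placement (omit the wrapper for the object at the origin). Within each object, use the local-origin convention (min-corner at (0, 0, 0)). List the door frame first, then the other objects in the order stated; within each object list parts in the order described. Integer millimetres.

cube([53, 99, 2015]);
translate([912, 0, 0]) cube([53, 99, 2015]);
translate([0, 0, 2015]) cube([965, 99, 41]);
translate([965, 0, 0]) {
  cube([2590, 182, 2390]);
  translate([0, 4428, 0]) cube([2590, 182, 2390]);
  translate([0, 182, 0]) cube([182, 4246, 2390]);
  translate([2408, 182, 0]) cube([182, 4246, 2390]);
}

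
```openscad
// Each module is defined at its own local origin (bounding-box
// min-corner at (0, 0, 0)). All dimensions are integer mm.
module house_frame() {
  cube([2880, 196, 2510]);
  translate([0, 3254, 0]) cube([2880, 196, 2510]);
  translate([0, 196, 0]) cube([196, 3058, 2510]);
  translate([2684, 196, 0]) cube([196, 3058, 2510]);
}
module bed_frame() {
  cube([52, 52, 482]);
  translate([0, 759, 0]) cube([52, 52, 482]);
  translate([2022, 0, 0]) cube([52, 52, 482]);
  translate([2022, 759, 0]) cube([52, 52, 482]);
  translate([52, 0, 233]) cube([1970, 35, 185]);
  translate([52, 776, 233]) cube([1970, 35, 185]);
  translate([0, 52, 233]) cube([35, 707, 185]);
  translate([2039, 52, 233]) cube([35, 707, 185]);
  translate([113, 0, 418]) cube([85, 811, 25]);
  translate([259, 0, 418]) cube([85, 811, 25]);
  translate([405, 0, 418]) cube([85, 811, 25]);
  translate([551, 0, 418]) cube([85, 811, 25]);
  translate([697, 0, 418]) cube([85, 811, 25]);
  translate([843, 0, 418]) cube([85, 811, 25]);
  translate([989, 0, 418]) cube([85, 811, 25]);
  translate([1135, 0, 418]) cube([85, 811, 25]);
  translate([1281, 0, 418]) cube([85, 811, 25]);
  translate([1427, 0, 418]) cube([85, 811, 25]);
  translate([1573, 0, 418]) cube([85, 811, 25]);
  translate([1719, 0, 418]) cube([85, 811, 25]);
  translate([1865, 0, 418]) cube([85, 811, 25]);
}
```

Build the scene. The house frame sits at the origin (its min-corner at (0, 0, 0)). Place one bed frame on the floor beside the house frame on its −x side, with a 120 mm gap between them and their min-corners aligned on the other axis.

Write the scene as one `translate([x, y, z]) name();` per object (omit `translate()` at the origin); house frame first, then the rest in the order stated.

house_frame();
translate([-2194, 0, 0]) bed_frame();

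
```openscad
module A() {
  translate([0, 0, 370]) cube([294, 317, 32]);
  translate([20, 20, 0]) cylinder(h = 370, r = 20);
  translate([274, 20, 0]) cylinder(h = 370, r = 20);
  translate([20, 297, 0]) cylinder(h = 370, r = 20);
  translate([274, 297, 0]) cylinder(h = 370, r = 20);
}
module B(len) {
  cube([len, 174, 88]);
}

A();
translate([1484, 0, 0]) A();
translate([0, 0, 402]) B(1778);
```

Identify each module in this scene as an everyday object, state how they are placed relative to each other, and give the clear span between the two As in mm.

A is a stool. B is a beam. A beam spans the tops of two stools. The clear span between the two stools is 1190 mm.

Second stool starts at x = 1484; first ends at x = 294; clear span = 1484 − 294 = 1190 mm.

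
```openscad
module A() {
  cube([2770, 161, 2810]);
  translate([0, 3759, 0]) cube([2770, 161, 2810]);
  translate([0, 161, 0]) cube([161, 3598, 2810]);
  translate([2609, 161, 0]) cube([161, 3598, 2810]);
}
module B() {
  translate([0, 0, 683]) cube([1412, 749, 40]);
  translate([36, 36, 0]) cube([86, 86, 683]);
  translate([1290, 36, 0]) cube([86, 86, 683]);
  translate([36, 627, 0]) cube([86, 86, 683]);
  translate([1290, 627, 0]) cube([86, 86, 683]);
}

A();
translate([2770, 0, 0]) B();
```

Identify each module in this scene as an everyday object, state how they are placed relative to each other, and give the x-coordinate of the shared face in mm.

The house frame's +x face and the table's −x face are both at x = 2770 mm.

A is a house frame. B is a table. The table is against the house frame's +x side, with their −y faces flush. The x-coordinate of the shared face is 2770 mm.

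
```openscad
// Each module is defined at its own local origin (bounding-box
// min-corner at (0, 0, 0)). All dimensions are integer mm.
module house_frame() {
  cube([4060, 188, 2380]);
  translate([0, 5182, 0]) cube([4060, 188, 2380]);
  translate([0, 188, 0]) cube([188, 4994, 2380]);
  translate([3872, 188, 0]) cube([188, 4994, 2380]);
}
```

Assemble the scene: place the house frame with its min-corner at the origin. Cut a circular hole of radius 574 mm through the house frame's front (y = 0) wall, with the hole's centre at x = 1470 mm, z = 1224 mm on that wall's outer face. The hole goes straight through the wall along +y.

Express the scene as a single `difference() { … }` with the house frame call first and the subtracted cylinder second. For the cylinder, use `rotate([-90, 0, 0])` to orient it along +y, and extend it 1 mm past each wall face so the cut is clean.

difference() {
  house_frame();
  translate([1470, -1, 1224]) rotate([-90, 0, 0]) cylinder(h = 190, r = 574);
}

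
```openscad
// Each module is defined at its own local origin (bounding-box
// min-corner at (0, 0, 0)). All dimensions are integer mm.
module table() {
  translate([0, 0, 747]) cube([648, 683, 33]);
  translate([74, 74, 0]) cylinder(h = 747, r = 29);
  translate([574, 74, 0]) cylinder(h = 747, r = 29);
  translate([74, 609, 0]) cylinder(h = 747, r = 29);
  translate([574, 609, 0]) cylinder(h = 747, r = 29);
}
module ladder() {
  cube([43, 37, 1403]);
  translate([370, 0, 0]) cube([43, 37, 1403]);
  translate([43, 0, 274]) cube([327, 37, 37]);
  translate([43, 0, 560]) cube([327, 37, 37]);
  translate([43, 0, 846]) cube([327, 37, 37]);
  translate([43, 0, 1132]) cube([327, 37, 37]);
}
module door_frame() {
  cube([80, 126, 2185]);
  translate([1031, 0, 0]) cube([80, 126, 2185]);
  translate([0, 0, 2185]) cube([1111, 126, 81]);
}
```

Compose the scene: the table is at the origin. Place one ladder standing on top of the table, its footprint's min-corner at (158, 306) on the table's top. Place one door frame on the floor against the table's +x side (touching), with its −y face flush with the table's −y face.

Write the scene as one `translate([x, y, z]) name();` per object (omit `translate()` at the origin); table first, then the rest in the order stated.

table();
translate([158, 306, 780]) ladder();
translate([648, 0, 0]) door_frame();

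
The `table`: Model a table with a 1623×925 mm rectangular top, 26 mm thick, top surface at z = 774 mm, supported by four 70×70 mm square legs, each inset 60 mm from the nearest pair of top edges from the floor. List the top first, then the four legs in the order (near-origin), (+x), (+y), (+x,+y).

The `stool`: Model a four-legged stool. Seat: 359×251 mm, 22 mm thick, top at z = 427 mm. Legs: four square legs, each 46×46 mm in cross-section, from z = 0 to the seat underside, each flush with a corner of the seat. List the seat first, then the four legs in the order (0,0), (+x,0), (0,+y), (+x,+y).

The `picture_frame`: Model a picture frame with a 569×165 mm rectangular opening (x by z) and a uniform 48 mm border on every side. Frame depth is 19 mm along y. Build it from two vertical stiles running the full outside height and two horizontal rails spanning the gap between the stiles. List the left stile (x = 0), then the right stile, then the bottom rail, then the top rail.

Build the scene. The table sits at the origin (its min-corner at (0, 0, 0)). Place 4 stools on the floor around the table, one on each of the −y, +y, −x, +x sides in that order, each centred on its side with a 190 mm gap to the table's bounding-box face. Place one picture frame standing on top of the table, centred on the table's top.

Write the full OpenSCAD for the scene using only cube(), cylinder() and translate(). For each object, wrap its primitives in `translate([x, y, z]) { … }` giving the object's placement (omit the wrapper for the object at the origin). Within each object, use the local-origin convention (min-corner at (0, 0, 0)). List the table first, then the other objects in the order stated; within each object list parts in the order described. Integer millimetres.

translate([0, 0, 748]) cube([1623, 925, 26]);
translate([60, 60, 0]) cube([70, 70, 748]);
translate([1493, 60, 0]) cube([70, 70, 748]);
translate([60, 795, 0]) cube([70, 70, 748]);
translate([1493, 795, 0]) cube([70, 70, 748]);
translate([632, -441, 0]) {
  translate([0, 0, 405]) cube([359, 251, 22]);
  cube([46, 46, 405]);
  translate([313, 0, 0]) cube([46, 46, 405]);
  translate([0, 205, 0]) cube([46, 46, 405]);
  translate([313, 205, 0]) cube([46, 46, 405]);
}
translate([632, 1115, 0]) {
  translate([0, 0, 405]) cube([359, 251, 22]);
  cube([46, 46, 405]);
  translate([313, 0, 0]) cube([46, 46, 405]);
  translate([0, 205, 0]) cube([46, 46, 405]);
  translate([313, 205, 0]) cube([46, 46, 405]);
}
translate([-549, 337, 0]) {
  translate([0, 0, 405]) cube([359, 251, 22]);
  cube([46, 46, 405]);
  translate([313, 0, 0]) cube([46, 46, 405]);
  translate([0, 205, 0]) cube([46, 46, 405]);
  translate([313, 205, 0]) cube([46, 46, 405]);
}
translate([1813, 337, 0]) {
  translate([0, 0, 405]) cube([359, 251, 22]);
  cube([46, 46, 405]);
  translate([313, 0, 0]) cube([46, 46, 405]);
  translate([0, 205, 0]) cube([46, 46, 405]);
  translate([313, 205, 0]) cube([46, 46, 405]);
}
translate([479, 453, 774]) {
  cube([48, 19, 261]);
  translate([617, 0, 0]) cube([48, 19, 261]);
  translate([48, 0, 0]) cube([569, 19, 48]);
  translate([48, 0, 213]) cube([569, 19, 48]);
}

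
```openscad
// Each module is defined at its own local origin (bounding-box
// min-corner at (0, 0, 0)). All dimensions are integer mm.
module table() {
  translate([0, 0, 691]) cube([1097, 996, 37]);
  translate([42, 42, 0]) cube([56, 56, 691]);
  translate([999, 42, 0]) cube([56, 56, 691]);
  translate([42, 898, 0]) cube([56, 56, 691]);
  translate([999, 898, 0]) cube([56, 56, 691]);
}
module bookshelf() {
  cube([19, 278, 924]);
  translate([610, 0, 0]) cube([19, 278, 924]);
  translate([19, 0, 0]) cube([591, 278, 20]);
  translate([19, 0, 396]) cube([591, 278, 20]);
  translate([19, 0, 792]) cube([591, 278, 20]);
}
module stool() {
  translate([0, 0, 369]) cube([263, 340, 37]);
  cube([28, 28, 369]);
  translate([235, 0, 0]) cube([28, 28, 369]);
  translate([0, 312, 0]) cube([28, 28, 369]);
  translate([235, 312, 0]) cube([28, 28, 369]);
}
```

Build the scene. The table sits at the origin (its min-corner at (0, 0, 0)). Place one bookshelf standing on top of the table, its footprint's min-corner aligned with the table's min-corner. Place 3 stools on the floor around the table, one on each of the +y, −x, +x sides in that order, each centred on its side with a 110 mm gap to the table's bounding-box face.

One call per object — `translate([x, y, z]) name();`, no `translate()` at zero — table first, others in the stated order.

table();
translate([0, 0, 728]) bookshelf();
translate([417, 1106, 0]) stool();
translate([-373, 328, 0]) stool();
translate([1207, 328, 0]) stool();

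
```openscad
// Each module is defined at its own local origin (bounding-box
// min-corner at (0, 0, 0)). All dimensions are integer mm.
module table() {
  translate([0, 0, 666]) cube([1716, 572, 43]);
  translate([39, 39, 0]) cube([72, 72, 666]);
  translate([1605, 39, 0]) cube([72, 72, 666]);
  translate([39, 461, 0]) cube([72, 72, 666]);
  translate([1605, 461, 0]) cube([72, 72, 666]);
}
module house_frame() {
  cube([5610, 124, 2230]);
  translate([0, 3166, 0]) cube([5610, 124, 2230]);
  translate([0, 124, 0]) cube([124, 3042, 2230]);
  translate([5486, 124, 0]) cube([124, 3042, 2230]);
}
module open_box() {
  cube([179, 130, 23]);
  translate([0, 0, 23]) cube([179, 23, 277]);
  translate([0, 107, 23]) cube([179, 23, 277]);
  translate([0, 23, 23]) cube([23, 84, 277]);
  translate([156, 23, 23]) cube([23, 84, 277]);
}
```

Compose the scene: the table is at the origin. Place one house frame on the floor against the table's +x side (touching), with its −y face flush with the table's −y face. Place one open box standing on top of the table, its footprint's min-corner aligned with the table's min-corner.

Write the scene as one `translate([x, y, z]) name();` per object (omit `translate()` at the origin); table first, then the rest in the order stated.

table();
translate([1716, 0, 0]) house_frame();
translate([0, 0, 709]) open_box();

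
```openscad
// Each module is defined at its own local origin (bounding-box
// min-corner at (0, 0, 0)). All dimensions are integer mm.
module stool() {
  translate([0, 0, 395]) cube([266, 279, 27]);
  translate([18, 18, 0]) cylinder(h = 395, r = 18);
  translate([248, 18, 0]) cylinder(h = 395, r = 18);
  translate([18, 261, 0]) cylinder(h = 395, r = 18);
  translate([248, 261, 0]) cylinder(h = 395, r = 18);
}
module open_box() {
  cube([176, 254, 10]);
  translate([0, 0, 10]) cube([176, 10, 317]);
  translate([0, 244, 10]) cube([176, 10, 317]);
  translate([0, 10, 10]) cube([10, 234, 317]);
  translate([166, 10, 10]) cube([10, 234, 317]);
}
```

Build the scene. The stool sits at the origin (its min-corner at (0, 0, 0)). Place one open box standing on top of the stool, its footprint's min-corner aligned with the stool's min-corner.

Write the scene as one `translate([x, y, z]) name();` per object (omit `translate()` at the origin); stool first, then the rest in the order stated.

stool();
translate([0, 0, 422]) open_box();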